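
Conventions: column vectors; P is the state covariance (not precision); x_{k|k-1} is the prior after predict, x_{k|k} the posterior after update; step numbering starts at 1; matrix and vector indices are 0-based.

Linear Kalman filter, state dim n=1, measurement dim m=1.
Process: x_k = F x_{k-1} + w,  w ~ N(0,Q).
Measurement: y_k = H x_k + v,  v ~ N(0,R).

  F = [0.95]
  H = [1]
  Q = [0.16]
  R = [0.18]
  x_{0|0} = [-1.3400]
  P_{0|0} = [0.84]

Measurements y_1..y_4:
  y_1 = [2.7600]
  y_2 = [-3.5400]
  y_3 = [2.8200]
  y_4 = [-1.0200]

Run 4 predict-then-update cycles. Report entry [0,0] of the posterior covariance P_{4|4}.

P_post[0,0] = 0.1057

step 1: x^-=[-1.2730]  P^-=[0.9181]  S=[1.0981]  K=[0.8361]  nu=[4.0330]  x^+=[2.0989]  P^+=[0.1505]
step 2: x^-=[1.9940]  P^-=[0.2958]  S=[0.4758]  K=[0.6217]  nu=[-5.5340]  x^+=[-1.4465]  P^+=[0.1119]
step 3: x^-=[-1.3742]  P^-=[0.2610]  S=[0.4410]  K=[0.5918]  nu=[4.1942]  x^+=[1.1081]  P^+=[0.1065]
step 4: x^-=[1.0527]  P^-=[0.2561]  S=[0.4361]  K=[0.5873]  nu=[-2.0727]  x^+=[-0.1646]  P^+=[0.1057]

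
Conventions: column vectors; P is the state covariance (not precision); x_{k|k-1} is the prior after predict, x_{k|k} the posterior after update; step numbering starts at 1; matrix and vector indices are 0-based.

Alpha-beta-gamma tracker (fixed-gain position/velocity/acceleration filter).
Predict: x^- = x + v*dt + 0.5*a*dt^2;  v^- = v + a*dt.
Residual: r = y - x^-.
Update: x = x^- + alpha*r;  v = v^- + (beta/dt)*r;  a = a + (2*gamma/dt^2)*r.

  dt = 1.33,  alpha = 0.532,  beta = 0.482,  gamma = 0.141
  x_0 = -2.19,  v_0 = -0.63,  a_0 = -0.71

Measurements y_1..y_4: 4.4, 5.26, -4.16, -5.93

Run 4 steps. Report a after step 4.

step 1: x_pred=-3.6559  r=8.0559  x^+=0.6299  v^+=1.3452  a^+=0.5743
step 2: x_pred=2.9269  r=2.3331  x^+=4.1681  v^+=2.9545  a^+=0.9462
step 3: x_pred=8.9345  r=-13.0945  x^+=1.9682  v^+=-0.5325  a^+=-1.1413
step 4: x_pred=0.2505  r=-6.1805  x^+=-3.0375  v^+=-4.2903  a^+=-2.1266

a_post = -2.1266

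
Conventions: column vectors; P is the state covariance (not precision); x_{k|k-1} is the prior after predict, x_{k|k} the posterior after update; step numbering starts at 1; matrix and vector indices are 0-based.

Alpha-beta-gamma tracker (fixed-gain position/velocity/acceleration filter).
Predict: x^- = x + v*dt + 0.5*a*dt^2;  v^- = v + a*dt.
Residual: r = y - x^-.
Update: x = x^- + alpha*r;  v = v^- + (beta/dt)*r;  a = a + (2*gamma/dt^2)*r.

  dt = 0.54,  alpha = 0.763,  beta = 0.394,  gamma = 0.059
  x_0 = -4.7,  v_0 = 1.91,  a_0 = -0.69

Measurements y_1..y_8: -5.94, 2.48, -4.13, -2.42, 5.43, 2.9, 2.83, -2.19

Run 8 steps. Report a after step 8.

a_post = -3.2133

step 1: x_pred=-3.7692  r=-2.1708  x^+=-5.4255  v^+=-0.0465  a^+=-1.5684
step 2: x_pred=-5.6793  r=8.1593  x^+=0.5462  v^+=5.0598  a^+=1.7333
step 3: x_pred=3.5313  r=-7.6613  x^+=-2.3143  v^+=0.4059  a^+=-1.3669
step 4: x_pred=-2.2944  r=-0.1256  x^+=-2.3902  v^+=-0.4239  a^+=-1.4177
step 5: x_pred=-2.8258  r=8.2558  x^+=3.4734  v^+=4.8342  a^+=1.9231
step 6: x_pred=6.3642  r=-3.4642  x^+=3.7210  v^+=3.3451  a^+=0.5212
step 7: x_pred=5.6034  r=-2.7734  x^+=3.4873  v^+=1.6030  a^+=-0.6011
step 8: x_pred=4.2653  r=-6.4553  x^+=-0.6601  v^+=-3.4315  a^+=-3.2133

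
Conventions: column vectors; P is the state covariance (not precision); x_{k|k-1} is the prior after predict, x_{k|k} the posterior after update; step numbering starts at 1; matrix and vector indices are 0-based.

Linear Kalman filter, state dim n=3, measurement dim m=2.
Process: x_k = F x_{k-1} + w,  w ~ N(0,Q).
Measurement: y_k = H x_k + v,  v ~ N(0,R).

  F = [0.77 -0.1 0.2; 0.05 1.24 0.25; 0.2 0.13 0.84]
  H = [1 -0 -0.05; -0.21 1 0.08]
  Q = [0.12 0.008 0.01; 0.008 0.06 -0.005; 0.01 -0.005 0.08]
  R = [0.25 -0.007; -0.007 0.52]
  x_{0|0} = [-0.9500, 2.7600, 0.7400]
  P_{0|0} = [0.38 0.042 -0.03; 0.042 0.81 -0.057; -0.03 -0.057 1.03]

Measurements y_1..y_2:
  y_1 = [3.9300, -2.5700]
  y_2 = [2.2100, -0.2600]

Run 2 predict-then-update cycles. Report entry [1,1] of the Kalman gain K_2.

K[1,1] = 0.5730

step 1: x^-=[-0.8595, 3.5599, 0.7904]  P^-=[0.3812 -0.0052 0.2171; -0.0052 1.3399 0.2924; 0.2171 0.2924 0.8153]  S=[0.6115 -0.0905; -0.0905 1.9236]  K=[0.6046 -0.0069; 0.0730 0.7127; 0.3145 0.1770]  nu=[4.8290, -6.3736]  x^+=[2.1037, -0.6300, 1.1812]  P^+=[0.1568 0.0161 0.1126; 0.0161 0.3689 0.0571; 0.1126 0.0571 0.7046]
step 2: x^-=[1.9191, -0.3807, 1.3311]  P^-=[0.2748 0.0544 0.2231; 0.0544 0.7119 0.2798; 0.2231 0.2798 0.6408]  S=[0.5041 -0.0067; -0.0067 1.2626]  K=[0.5232 0.0143; 0.0877 0.5730; 0.3820 0.2272]  nu=[0.3575, 0.4172]  x^+=[2.1121, -0.1103, 1.5624]  P^+=[0.1366 0.0229 0.1191; 0.0229 0.2942 0.1002; 0.1191 0.1002 0.5033]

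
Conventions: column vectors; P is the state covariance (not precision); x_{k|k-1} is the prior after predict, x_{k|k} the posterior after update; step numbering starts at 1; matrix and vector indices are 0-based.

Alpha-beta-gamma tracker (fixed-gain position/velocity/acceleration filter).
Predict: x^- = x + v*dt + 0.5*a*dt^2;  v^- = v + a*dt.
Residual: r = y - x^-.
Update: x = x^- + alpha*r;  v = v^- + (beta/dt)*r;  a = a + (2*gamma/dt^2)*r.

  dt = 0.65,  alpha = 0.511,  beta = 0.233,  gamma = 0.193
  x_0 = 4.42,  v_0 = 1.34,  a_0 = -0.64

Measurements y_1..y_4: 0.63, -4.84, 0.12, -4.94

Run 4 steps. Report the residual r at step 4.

resid = 5.9954

step 1: x_pred=5.1558  r=-4.5258  x^+=2.8431  v^+=-0.6983  a^+=-4.7748
step 2: x_pred=1.3805  r=-6.2205  x^+=-1.7982  v^+=-6.0318  a^+=-10.4579
step 3: x_pred=-7.9281  r=8.0481  x^+=-3.8155  v^+=-9.9445  a^+=-3.1052
step 4: x_pred=-10.9354  r=5.9954  x^+=-7.8718  v^+=-9.8138  a^+=2.3723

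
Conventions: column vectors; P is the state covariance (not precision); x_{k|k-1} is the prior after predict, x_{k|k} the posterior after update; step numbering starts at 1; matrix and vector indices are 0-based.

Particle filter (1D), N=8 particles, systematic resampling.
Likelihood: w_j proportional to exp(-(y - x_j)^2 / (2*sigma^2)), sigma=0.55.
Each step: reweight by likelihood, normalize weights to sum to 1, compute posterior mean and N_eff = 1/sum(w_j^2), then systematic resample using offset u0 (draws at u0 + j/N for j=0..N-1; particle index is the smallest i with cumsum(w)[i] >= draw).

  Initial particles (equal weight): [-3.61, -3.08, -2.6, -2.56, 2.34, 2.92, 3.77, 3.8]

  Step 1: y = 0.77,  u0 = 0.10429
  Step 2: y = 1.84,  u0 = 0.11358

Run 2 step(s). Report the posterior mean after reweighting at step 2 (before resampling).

step 1: w=[0.0000, 0.0000, 0.0000, 0.0000, 0.9725, 0.0275, 0.0000, 0.0000]  mean=2.3560  Neff=1.0566  idx=[4, 4, 4, 4, 4, 4, 4, 5]
step 2: w=[0.1385, 0.1385, 0.1385, 0.1385, 0.1385, 0.1385, 0.1385, 0.0305]  mean=2.3577  Neff=7.3956  idx=[0, 1, 2, 3, 4, 5, 6, 7]

post_mean = 2.3577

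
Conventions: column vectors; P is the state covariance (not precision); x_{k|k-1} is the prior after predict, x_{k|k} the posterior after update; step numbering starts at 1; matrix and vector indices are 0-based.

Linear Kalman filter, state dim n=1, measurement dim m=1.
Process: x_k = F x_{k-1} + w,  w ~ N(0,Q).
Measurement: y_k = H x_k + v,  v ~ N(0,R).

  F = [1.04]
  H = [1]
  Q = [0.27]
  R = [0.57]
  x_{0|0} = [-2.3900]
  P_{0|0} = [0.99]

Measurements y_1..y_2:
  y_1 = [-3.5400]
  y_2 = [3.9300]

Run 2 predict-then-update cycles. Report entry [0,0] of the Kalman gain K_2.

step 1: x^-=[-2.4856]  P^-=[1.3408]  S=[1.9108]  K=[0.7017]  nu=[-1.0544]  x^+=[-3.2255]  P^+=[0.4000]
step 2: x^-=[-3.3545]  P^-=[0.7026]  S=[1.2726]  K=[0.5521]  nu=[7.2845]  x^+=[0.6673]  P^+=[0.3147]

K[0,0] = 0.5521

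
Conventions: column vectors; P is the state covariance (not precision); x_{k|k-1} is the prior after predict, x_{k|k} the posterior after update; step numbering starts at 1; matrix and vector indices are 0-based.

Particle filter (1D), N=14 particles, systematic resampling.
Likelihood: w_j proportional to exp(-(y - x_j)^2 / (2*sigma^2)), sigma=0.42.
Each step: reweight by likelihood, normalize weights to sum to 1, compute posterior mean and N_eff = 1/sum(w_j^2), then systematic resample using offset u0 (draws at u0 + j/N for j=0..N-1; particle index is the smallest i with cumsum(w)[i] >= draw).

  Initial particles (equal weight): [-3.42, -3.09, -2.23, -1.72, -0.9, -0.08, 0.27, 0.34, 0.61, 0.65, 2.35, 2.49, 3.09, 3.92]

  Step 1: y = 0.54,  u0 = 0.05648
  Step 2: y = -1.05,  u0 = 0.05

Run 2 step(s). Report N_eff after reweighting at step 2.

N_eff = 2.2255

step 1: w=[0.0000, 0.0000, 0.0000, 0.0000, 0.0007, 0.0841, 0.2034, 0.2233, 0.2467, 0.2417, 0.0000, 0.0000, 0.0000, 0.0000]  mean=0.4311  Neff=4.5954  idx=[5, 6, 6, 6, 7, 7, 7, 8, 8, 8, 9, 9, 9, 9]
step 2: w=[0.6564, 0.0677, 0.0677, 0.0677, 0.0395, 0.0395, 0.0395, 0.0038, 0.0038, 0.0038, 0.0026, 0.0026, 0.0026, 0.0026]  mean=0.0565  Neff=2.2255  idx=[0, 0, 0, 0, 0, 0, 0, 0, 0, 1, 2, 3, 5, 7]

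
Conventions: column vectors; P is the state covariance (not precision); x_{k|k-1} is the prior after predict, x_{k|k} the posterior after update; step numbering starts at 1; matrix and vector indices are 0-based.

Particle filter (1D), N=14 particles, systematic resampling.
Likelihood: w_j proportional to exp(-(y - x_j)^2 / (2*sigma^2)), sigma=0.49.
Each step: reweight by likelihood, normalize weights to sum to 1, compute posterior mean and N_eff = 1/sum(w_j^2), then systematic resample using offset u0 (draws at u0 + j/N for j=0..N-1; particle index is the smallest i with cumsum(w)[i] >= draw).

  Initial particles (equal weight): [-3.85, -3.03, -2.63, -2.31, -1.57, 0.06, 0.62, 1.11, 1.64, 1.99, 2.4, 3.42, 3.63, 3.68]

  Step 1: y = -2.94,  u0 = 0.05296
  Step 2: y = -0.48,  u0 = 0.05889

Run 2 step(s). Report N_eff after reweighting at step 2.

step 1: w=[0.0731, 0.4033, 0.3358, 0.1795, 0.0082, 0.0000, 0.0000, 0.0000, 0.0000, 0.0000, 0.0000, 0.0000, 0.0000, 0.0000]  mean=-2.8144  Neff=3.1940  idx=[0, 1, 1, 1, 1, 1, 2, 2, 2, 2, 2, 3, 3, 3]
step 2: w=[0.0000, 0.0004, 0.0004, 0.0004, 0.0004, 0.0004, 0.0210, 0.0210, 0.0210, 0.0210, 0.0210, 0.2977, 0.2977, 0.2977]  mean=-2.3451  Neff=3.7312  idx=[8, 11, 11, 11, 11, 12, 12, 12, 12, 12, 13, 13, 13, 13]

N_eff = 3.7312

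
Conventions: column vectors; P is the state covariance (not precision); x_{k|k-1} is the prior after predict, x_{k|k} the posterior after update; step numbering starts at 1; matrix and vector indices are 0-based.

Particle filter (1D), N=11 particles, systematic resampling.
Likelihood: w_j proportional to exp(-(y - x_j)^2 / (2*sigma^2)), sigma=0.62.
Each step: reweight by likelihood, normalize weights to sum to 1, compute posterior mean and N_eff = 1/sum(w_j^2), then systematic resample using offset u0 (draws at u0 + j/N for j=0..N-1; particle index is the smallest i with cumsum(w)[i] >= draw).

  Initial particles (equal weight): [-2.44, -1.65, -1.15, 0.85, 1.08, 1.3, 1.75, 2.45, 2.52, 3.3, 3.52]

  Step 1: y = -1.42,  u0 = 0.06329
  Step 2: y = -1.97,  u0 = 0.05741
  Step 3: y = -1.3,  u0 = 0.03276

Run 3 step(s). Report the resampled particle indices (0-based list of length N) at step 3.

step 1: w=[0.1229, 0.4439, 0.4325, 0.0006, 0.0001, 0.0000, 0.0000, 0.0000, 0.0000, 0.0000, 0.0000]  mean=-1.5289  Neff=2.5051  idx=[0, 1, 1, 1, 1, 1, 2, 2, 2, 2, 2]
step 2: w=[0.1040, 0.1214, 0.1214, 0.1214, 0.1214, 0.1214, 0.0578, 0.0578, 0.0578, 0.0578, 0.0578]  mean=-1.5876  Neff=9.8821  idx=[0, 1, 2, 2, 3, 4, 5, 5, 7, 8, 10]
step 3: w=[0.0203, 0.0940, 0.0940, 0.0940, 0.0940, 0.0940, 0.0940, 0.0940, 0.1071, 0.1071, 0.1071]  mean=-1.5054  Neff=10.3364  idx=[1, 2, 3, 4, 4, 5, 6, 7, 8, 9, 10]

resampled_idx = [1, 2, 3, 4, 4, 5, 6, 7, 8, 9, 10]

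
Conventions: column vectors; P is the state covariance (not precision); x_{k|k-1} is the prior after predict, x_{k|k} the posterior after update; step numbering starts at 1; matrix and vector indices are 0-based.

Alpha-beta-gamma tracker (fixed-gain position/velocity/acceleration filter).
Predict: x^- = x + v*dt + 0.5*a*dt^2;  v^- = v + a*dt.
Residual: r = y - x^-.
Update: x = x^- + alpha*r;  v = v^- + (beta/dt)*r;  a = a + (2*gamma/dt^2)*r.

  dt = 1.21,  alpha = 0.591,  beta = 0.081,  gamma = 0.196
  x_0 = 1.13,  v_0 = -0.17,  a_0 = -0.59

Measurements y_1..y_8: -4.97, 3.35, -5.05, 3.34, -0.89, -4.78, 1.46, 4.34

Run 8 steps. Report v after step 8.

step 1: x_pred=0.4924  r=-5.4624  x^+=-2.7359  v^+=-1.2496  a^+=-2.0525
step 2: x_pred=-5.7504  r=9.1004  x^+=-0.3721  v^+=-3.1239  a^+=0.3840
step 3: x_pred=-3.8708  r=-1.1792  x^+=-4.5677  v^+=-2.7381  a^+=0.0683
step 4: x_pred=-7.8309  r=11.1709  x^+=-1.2289  v^+=-1.9077  a^+=3.0592
step 5: x_pred=-1.2976  r=0.4076  x^+=-1.0567  v^+=1.8213  a^+=3.1684
step 6: x_pred=3.4665  r=-8.2465  x^+=-1.4072  v^+=5.1030  a^+=0.9605
step 7: x_pred=5.4705  r=-4.0105  x^+=3.1003  v^+=5.9967  a^+=-0.1133
step 8: x_pred=10.2733  r=-5.9333  x^+=6.7667  v^+=5.4624  a^+=-1.7019

v_post = 5.4624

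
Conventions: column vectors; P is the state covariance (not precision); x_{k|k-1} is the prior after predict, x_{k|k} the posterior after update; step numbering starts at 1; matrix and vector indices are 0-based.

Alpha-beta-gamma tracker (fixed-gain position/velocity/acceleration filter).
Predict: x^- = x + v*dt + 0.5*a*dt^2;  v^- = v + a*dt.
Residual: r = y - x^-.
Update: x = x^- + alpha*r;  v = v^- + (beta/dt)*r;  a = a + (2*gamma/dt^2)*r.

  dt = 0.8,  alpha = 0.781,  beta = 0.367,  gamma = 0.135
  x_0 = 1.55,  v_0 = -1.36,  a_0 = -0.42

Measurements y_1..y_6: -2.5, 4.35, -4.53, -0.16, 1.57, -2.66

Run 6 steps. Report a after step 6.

step 1: x_pred=0.3276  r=-2.8276  x^+=-1.8808  v^+=-2.9932  a^+=-1.6129
step 2: x_pred=-4.7914  r=9.1414  x^+=2.3480  v^+=-0.0899  a^+=2.2436
step 3: x_pred=2.9941  r=-7.5241  x^+=-2.8822  v^+=-1.7466  a^+=-0.9306
step 4: x_pred=-4.5773  r=4.4173  x^+=-1.1274  v^+=-0.4647  a^+=0.9330
step 5: x_pred=-1.2006  r=2.7706  x^+=0.9632  v^+=1.5527  a^+=2.1018
step 6: x_pred=2.8780  r=-5.5380  x^+=-1.4472  v^+=0.6936  a^+=-0.2345

a_post = -0.2345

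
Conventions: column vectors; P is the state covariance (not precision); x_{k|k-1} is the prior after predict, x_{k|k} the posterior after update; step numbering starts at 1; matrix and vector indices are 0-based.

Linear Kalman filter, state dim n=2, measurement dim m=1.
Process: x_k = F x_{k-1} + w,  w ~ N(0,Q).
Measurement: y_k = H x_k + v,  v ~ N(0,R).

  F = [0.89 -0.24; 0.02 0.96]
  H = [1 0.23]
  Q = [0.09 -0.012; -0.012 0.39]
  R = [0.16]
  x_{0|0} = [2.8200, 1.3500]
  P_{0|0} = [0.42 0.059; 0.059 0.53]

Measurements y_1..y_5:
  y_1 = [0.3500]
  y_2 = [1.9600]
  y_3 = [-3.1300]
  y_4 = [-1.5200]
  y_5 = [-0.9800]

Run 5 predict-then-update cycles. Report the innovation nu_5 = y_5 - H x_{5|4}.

innov = [1.0133]

step 1: x^-=[2.1858, 1.3524]  P^-=[0.4280 -0.0765; -0.0765 0.8809]  S=[0.5994]  K=[0.6847; 0.2104]  nu=[-2.1469]  x^+=[0.7159, 0.9008]  P^+=[0.1470 -0.1628; -0.1628 0.8544]
step 2: x^-=[0.4209, 0.8791]  P^-=[0.3252 -0.3446; -0.3446 1.1712]  S=[0.3887]  K=[0.6328; -0.1935]  nu=[1.3369]  x^+=[1.2670, 0.6204]  P^+=[0.1696 -0.2970; -0.2970 1.1566]
step 3: x^-=[0.9787, 0.6209]  P^-=[0.4178 -0.5278; -0.5278 1.4446]  S=[0.4114]  K=[0.7204; -0.4752]  nu=[-4.2515]  x^+=[-2.0842, 2.6413]  P^+=[0.2043 -0.3869; -0.3869 1.3517]
step 4: x^-=[-2.4888, 2.4940]  P^-=[0.4949 -0.6485; -0.6485 1.6209]  S=[0.4424]  K=[0.7817; -0.6232]  nu=[0.3952]  x^+=[-2.1799, 2.2477]  P^+=[0.2247 -0.4330; -0.4330 1.4491]
step 5: x^-=[-2.4796, 2.1142]  P^-=[0.5364 -0.7098; -0.7098 1.7090]  S=[0.4603]  K=[0.8107; -0.6880]  nu=[1.0133]  x^+=[-1.6581, 1.4170]  P^+=[0.2339 -0.4530; -0.4530 1.4911]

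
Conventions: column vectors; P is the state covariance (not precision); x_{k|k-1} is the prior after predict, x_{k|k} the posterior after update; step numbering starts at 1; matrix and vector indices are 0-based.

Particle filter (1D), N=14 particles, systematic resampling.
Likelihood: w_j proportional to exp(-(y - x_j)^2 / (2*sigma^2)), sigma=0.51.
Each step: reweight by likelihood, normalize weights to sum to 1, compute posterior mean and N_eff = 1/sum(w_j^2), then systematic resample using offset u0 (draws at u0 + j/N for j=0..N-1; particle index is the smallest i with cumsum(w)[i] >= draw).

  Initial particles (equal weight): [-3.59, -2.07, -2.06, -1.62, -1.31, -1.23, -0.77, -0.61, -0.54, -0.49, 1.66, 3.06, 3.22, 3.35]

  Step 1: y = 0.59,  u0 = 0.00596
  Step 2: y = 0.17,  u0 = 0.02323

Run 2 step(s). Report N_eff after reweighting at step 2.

N_eff = 9.9226

step 1: w=[0.0000, 0.0000, 0.0000, 0.0002, 0.0024, 0.0043, 0.0720, 0.1581, 0.2164, 0.2676, 0.2789, 0.0000, 0.0000, 0.0000]  mean=0.0543  Neff=4.4164  idx=[5, 6, 7, 7, 8, 8, 8, 9, 9, 9, 9, 10, 10, 10]
step 2: w=[0.0062, 0.0489, 0.0830, 0.0830, 0.1015, 0.1015, 0.1015, 0.1158, 0.1158, 0.1158, 0.1158, 0.0037, 0.0037, 0.0037]  mean=-0.5193  Neff=9.9226  idx=[1, 2, 3, 4, 4, 5, 6, 6, 7, 8, 8, 9, 10, 10]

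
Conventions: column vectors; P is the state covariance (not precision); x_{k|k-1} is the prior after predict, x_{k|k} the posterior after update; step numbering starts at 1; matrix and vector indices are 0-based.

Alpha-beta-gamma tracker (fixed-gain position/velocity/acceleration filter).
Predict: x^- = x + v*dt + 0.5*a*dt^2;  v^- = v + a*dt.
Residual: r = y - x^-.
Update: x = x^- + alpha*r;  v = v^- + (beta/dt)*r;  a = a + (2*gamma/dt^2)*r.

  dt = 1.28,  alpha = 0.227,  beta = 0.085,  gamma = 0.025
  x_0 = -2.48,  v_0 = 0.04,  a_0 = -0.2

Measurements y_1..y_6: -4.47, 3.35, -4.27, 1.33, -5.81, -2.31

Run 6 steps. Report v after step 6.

step 1: x_pred=-2.5926  r=-1.8774  x^+=-3.0188  v^+=-0.3407  a^+=-0.2573
step 2: x_pred=-3.6656  r=7.0156  x^+=-2.0731  v^+=-0.2041  a^+=-0.0432
step 3: x_pred=-2.3697  r=-1.9003  x^+=-2.8011  v^+=-0.3856  a^+=-0.1012
step 4: x_pred=-3.3776  r=4.7076  x^+=-2.3089  v^+=-0.2025  a^+=0.0425
step 5: x_pred=-2.5333  r=-3.2767  x^+=-3.2771  v^+=-0.3657  a^+=-0.0575
step 6: x_pred=-3.7924  r=1.4824  x^+=-3.4559  v^+=-0.3409  a^+=-0.0123

v_post = -0.3409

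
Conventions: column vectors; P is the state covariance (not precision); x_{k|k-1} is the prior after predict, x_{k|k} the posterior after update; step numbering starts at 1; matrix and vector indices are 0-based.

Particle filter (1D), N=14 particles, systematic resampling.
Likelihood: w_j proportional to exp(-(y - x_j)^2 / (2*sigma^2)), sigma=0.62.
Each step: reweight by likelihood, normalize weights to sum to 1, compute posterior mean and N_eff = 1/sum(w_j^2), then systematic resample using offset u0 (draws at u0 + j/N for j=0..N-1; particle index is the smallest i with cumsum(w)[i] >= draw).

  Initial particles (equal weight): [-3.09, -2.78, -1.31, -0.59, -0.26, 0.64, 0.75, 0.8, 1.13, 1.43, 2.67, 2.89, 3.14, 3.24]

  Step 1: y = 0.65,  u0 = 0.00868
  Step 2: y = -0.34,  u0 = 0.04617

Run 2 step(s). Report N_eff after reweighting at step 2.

step 1: w=[0.0000, 0.0000, 0.0015, 0.0292, 0.0734, 0.2154, 0.2126, 0.2092, 0.1596, 0.0976, 0.0011, 0.0003, 0.0001, 0.0000]  mean=0.7506  Neff=5.6613  idx=[3, 4, 5, 5, 5, 6, 6, 6, 7, 7, 7, 8, 8, 9]
step 2: w=[0.2246, 0.2416, 0.0699, 0.0699, 0.0699, 0.0520, 0.0520, 0.0520, 0.0449, 0.0449, 0.0449, 0.0147, 0.0147, 0.0041]  mean=0.2026  Neff=7.2414  idx=[0, 0, 0, 1, 1, 1, 2, 3, 4, 5, 6, 8, 9, 11]

N_eff = 7.2414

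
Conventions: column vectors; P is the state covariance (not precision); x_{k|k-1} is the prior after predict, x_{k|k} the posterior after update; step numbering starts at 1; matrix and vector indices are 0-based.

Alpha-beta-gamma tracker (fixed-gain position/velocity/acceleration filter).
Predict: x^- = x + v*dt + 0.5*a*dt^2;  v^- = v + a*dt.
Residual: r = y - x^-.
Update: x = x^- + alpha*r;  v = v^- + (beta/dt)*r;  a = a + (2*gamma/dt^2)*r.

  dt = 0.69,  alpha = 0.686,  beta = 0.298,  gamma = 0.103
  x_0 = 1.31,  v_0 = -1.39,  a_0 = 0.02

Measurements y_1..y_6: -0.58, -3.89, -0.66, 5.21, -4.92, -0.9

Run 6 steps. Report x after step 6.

x_post = -0.9329

step 1: x_pred=0.3557  r=-0.9357  x^+=-0.2862  v^+=-1.7803  a^+=-0.3848
step 2: x_pred=-1.6062  r=-2.2838  x^+=-3.1729  v^+=-3.0322  a^+=-1.3730
step 3: x_pred=-5.5919  r=4.9319  x^+=-2.2086  v^+=-1.8495  a^+=0.7610
step 4: x_pred=-3.3036  r=8.5136  x^+=2.5367  v^+=2.3525  a^+=4.4447
step 5: x_pred=5.2180  r=-10.1380  x^+=-1.7367  v^+=1.0409  a^+=0.0581
step 6: x_pred=-1.0046  r=0.1046  x^+=-0.9329  v^+=1.1262  a^+=0.1034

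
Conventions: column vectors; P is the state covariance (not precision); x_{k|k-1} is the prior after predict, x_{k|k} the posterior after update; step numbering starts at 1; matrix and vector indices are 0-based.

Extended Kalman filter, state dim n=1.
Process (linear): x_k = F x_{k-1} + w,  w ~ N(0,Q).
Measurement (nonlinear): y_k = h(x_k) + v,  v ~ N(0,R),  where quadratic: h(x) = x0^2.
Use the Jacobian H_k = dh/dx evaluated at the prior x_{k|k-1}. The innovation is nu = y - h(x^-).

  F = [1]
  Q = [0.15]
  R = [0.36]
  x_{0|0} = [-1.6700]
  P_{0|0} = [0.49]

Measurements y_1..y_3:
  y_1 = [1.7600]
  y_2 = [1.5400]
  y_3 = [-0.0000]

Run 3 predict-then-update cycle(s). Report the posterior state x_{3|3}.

step 1: x^-=[-1.6700]  P^-=[0.6400]  H_jac=[-3.3400]  S=[7.4996]  K=[-0.2850]  nu=[-1.0289]  x^+=[-1.3767]  P^+=[0.0307]
step 2: x^-=[-1.3767]  P^-=[0.1807]  H_jac=[-2.7535]  S=[1.7302]  K=[-0.2876]  nu=[-0.3554]  x^+=[-1.2745]  P^+=[0.0376]
step 3: x^-=[-1.2745]  P^-=[0.1876]  H_jac=[-2.5490]  S=[1.5790]  K=[-0.3029]  nu=[-1.6244]  x^+=[-0.7826]  P^+=[0.0428]

x_post = [-0.7826]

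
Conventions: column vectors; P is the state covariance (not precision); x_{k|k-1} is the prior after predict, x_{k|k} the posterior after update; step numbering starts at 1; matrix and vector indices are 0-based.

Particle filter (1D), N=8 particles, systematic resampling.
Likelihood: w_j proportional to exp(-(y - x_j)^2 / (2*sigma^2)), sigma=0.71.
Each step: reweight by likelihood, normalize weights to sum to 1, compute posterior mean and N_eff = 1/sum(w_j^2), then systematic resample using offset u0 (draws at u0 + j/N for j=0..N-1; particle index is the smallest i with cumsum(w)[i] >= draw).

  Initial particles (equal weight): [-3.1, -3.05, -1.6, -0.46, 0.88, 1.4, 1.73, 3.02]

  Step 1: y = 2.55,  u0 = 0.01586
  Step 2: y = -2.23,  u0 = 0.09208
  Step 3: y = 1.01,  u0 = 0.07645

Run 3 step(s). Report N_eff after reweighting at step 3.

step 1: w=[0.0000, 0.0000, 0.0000, 0.0001, 0.0381, 0.1634, 0.3113, 0.4871]  mean=2.2719  Neff=2.7598  idx=[4, 5, 6, 6, 7, 7, 7, 7]
step 2: w=[0.9652, 0.0298, 0.0025, 0.0025, 0.0000, 0.0000, 0.0000, 0.0000]  mean=0.8998  Neff=1.0724  idx=[0, 0, 0, 0, 0, 0, 0, 1]
step 3: w=[0.1270, 0.1270, 0.1270, 0.1270, 0.1270, 0.1270, 0.1270, 0.1111]  mean=0.9377  Neff=7.9858  idx=[0, 1, 2, 3, 4, 5, 6, 7]

N_eff = 7.9858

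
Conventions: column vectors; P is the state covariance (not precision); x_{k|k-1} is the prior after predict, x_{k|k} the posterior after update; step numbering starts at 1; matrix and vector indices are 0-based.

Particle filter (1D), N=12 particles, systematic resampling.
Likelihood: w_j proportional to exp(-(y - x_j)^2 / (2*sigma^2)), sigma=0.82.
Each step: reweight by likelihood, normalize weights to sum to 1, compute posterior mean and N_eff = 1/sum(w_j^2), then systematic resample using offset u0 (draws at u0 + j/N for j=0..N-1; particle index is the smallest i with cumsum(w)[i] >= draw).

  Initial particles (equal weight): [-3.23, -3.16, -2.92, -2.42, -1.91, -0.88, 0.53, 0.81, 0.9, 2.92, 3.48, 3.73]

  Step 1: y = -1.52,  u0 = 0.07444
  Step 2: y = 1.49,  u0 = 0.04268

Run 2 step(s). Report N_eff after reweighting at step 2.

N_eff = 1.1348

step 1: w=[0.0416, 0.0495, 0.0851, 0.2002, 0.3266, 0.2697, 0.0161, 0.0065, 0.0047, 0.0000, 0.0000, 0.0000]  mean=-1.8671  Neff=4.3241  idx=[1, 2, 3, 3, 4, 4, 4, 4, 5, 5, 5, 7]
step 2: w=[0.0000, 0.0000, 0.0000, 0.0000, 0.0002, 0.0002, 0.0002, 0.0002, 0.0203, 0.0203, 0.0203, 0.9381]  mean=0.7043  Neff=1.1348  idx=[10, 11, 11, 11, 11, 11, 11, 11, 11, 11, 11, 11]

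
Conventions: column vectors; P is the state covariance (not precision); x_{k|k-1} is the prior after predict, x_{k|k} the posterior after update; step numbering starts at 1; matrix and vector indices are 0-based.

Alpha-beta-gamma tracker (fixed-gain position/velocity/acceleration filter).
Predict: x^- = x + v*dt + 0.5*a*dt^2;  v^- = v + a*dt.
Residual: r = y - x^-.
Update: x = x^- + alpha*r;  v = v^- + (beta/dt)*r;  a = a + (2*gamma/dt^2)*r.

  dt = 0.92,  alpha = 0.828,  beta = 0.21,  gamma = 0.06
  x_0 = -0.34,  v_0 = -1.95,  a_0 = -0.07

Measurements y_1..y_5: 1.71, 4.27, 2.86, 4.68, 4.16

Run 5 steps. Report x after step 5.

x_post = 4.5855

step 1: x_pred=-2.1636  r=3.8736  x^+=1.0437  v^+=-1.1302  a^+=0.4792
step 2: x_pred=0.2067  r=4.0633  x^+=3.5711  v^+=0.2381  a^+=1.0553
step 3: x_pred=4.2368  r=-1.3768  x^+=3.0968  v^+=0.8947  a^+=0.8601
step 4: x_pred=4.2839  r=0.3961  x^+=4.6119  v^+=1.7764  a^+=0.9162
step 5: x_pred=6.6339  r=-2.4739  x^+=4.5855  v^+=2.0546  a^+=0.5655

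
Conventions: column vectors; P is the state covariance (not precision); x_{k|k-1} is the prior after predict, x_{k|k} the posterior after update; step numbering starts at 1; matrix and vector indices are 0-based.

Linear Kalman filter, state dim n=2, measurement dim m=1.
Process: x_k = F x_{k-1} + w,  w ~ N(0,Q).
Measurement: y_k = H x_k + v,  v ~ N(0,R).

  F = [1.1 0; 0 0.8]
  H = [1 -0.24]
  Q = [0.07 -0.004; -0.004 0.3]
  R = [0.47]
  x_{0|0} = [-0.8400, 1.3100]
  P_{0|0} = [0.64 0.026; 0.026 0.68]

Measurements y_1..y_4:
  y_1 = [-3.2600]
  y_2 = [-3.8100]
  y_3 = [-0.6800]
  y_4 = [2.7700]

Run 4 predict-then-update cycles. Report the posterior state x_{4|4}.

x_post = [-0.2379, 0.1122]

step 1: x^-=[-0.9240, 1.0480]  P^-=[0.8444 0.0189; 0.0189 0.7352]  S=[1.3477]  K=[0.6232; -0.1169]  nu=[-2.0845]  x^+=[-2.2230, 1.2917]  P^+=[0.3210 0.1171; 0.1171 0.7168]
step 2: x^-=[-2.4453, 1.0334]  P^-=[0.4584 0.0990; 0.0990 0.7587]  S=[0.9246]  K=[0.4701; -0.0898]  nu=[-1.1167]  x^+=[-2.9703, 1.1337]  P^+=[0.2541 0.1381; 0.1381 0.7513]
step 3: x^-=[-3.2673, 0.9070]  P^-=[0.3774 0.1175; 0.1175 0.7808]  S=[0.8360]  K=[0.4177; -0.0836]  nu=[2.8050]  x^+=[-2.0955, 0.6725]  P^+=[0.2315 0.1467; 0.1467 0.7750]
step 4: x^-=[-2.3051, 0.5380]  P^-=[0.3502 0.1251; 0.1251 0.7960]  S=[0.8060]  K=[0.3972; -0.0818]  nu=[5.2042]  x^+=[-0.2379, 0.1122]  P^+=[0.2230 0.1513; 0.1513 0.7906]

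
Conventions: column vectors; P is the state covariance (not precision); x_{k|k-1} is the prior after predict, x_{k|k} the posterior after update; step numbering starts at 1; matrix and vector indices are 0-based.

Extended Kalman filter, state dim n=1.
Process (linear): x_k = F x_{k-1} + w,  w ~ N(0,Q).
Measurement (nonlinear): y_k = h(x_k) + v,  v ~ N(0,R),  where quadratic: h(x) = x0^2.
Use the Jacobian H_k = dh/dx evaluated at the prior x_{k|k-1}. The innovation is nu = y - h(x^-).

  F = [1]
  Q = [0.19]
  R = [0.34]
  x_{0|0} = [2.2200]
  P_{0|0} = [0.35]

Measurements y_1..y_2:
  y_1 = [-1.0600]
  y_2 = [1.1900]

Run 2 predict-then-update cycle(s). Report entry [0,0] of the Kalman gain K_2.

K[0,0] = 0.3667

step 1: x^-=[2.2200]  P^-=[0.5400]  H_jac=[4.4400]  S=[10.9853]  K=[0.2183]  nu=[-5.9884]  x^+=[0.9130]  P^+=[0.0167]
step 2: x^-=[0.9130]  P^-=[0.2067]  H_jac=[1.8260]  S=[1.0292]  K=[0.3667]  nu=[0.3564]  x^+=[1.0437]  P^+=[0.0683]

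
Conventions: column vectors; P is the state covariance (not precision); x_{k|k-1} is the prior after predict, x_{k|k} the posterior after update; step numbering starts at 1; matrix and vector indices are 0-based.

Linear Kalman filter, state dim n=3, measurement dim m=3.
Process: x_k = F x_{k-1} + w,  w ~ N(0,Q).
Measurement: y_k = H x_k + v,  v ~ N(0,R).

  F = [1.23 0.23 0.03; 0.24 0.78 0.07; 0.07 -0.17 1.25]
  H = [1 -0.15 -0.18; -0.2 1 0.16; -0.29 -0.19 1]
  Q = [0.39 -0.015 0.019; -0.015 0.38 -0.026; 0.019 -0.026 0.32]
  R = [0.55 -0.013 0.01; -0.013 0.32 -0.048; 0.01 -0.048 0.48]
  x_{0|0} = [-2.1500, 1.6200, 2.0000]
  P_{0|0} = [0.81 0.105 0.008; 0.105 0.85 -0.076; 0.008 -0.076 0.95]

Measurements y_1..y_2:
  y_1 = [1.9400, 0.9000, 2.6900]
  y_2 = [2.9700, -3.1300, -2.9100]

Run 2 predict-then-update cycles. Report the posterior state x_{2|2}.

step 1: x^-=[-2.2119, 0.8876, 2.0741]  P^-=[1.7202 0.4829 0.0617; 0.4829 0.9797 -0.1113; 0.0617 -0.1113 1.8641]  S=[2.1796 -0.0255 -0.7894; -0.0255 1.1836 -0.0809; -0.7894 -0.0809 2.5839]  K=[0.7647 0.1444 0.0335; 0.1335 0.7268 -0.1058; 0.1670 0.2045 0.7801]  nu=[4.6584, -0.7618, 0.1431]  x^+=[1.2453, 0.9408, 2.8077]  P^+=[0.4648 0.1003 0.1706; 0.1003 0.2570 -0.0064; 0.1706 -0.0064 0.4146]
step 2: x^-=[1.8323, 1.2292, 3.4369]  P^-=[1.1765 0.2867 0.3061; 0.2867 0.6078 0.0313; 0.3061 0.0313 1.0077]  S=[1.5783 -0.0196 -0.2188; -0.0196 0.8764 -0.0513; -0.2188 -0.0513 1.4507]  K=[0.6915 0.1327 0.0472; 0.1177 0.6320 -0.0752; 0.1702 0.1924 0.6618]  nu=[1.9407, -4.5426, -5.5820]  x^+=[2.3076, -0.9935, -0.8009]  P^+=[0.4217 0.0896 0.1625; 0.0896 0.2218 0.0028; 0.1625 0.0028 0.3578]

x_post = [2.3076, -0.9935, -0.8009]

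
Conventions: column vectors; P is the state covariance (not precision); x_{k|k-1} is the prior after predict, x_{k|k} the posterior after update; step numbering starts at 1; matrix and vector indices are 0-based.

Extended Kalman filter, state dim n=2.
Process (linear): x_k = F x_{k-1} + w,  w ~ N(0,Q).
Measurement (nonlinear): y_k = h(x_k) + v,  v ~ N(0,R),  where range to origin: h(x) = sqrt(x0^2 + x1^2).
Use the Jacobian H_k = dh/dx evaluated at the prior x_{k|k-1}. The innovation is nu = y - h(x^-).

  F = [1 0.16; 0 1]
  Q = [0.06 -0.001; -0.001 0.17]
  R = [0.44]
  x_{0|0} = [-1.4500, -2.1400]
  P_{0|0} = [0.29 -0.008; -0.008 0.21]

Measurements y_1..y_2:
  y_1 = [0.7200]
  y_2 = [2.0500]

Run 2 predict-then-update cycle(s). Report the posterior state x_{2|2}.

x_post = [-1.4254, -1.4071]

step 1: x^-=[-1.7924, -2.1400]  P^-=[0.3528 0.0246; 0.0246 0.3800]  H_jac=[-0.6421 -0.7666]  S=[0.8330]  K=[-0.2946; -0.3687]  nu=[-2.0715]  x^+=[-1.1822, -1.3763]  P^+=[0.2805 -0.0659; -0.0659 0.2668]
step 2: x^-=[-1.4024, -1.3763]  P^-=[0.3263 -0.0242; -0.0242 0.4368]  H_jac=[-0.7137 -0.7004]  S=[0.7963]  K=[-0.2712; -0.3625]  nu=[0.0851]  x^+=[-1.4254, -1.4071]  P^+=[0.2677 -0.1025; -0.1025 0.3321]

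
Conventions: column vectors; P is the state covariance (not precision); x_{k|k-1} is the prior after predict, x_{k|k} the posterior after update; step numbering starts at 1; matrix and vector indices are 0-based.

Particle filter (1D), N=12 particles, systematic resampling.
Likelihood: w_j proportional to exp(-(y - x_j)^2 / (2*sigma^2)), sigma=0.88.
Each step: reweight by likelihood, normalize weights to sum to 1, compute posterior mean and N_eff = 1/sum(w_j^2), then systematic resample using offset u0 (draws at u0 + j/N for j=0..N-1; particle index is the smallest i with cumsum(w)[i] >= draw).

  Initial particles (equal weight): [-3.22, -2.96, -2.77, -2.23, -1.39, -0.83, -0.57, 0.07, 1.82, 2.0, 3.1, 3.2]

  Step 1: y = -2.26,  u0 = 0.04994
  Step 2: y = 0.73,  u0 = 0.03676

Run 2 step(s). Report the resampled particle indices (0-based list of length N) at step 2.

resampled_idx = [9, 9, 10, 11, 11, 11, 11, 11, 11, 11, 11, 11]

step 1: w=[0.1315, 0.1738, 0.2016, 0.2383, 0.1463, 0.0637, 0.0377, 0.0072, 0.0000, 0.0000, 0.0000, 0.0000]  mean=-2.3048  Neff=5.8194  idx=[0, 1, 1, 1, 2, 2, 3, 3, 3, 4, 4, 6]
step 2: w=[0.0001, 0.0003, 0.0003, 0.0003, 0.0008, 0.0008, 0.0076, 0.0076, 0.0076, 0.1201, 0.1201, 0.7342]  mean=-0.8111  Neff=1.7602  idx=[9, 9, 10, 11, 11, 11, 11, 11, 11, 11, 11, 11]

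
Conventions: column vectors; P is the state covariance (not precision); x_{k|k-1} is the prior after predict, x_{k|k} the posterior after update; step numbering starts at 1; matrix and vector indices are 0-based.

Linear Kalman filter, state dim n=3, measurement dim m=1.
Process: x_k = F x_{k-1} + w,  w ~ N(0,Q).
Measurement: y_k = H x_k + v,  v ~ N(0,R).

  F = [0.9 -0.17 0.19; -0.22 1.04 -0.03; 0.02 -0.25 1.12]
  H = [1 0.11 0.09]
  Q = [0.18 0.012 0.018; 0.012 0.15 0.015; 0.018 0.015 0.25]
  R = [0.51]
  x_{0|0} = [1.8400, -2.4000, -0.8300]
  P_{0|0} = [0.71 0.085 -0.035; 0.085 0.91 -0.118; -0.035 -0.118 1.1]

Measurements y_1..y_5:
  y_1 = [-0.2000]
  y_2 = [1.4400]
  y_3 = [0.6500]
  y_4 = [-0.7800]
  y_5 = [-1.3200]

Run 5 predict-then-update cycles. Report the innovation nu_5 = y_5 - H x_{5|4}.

step 1: x^-=[1.9063, -2.8759, -0.2928]  P^-=[0.7908 -0.2345 0.2768; -0.2345 1.1376 -0.3849; 0.2768 -0.3849 1.7507]  S=[1.3193]  K=[0.5987; -0.1092; 0.2971]  nu=[-1.7636]  x^+=[0.8504, -2.6834, -0.8168]  P^+=[0.3179 -0.1483 0.0421; -0.1483 1.1219 -0.3421; 0.0421 -0.3421 1.6342]
step 2: x^-=[1.0664, -2.9533, -0.2270]  P^-=[0.6108 -0.4752 0.5770; -0.4752 1.4701 -0.7557; 0.5770 -0.7557 2.5651]  S=[1.1437]  K=[0.5337; -0.3336; 0.6337]  nu=[0.7189]  x^+=[1.4501, -3.1931, 0.2286]  P^+=[0.2850 -0.2716 0.1902; -0.2716 1.3428 -0.5140; 0.1902 -0.5140 2.1059]
step 3: x^-=[1.8913, -3.6467, 1.0833]  P^-=[0.7070 -0.6754 0.9051; -0.6754 1.7769 -1.0762; 0.9051 -1.0762 3.2747]  S=[1.2580]  K=[0.5677; -0.4585; 0.8596]  nu=[-0.9377]  x^+=[1.3590, -3.2168, 0.2773]  P^+=[0.3016 -0.3480 0.2912; -0.3480 1.5124 -0.5804; 0.2912 -0.5804 2.3451]
step 4: x^-=[1.8227, -3.6527, 1.1419]  P^-=[0.7962 -0.8049 1.0989; -0.8049 2.0018 -1.2370; 1.0989 -1.2370 3.6279]  S=[1.3561]  K=[0.5948; -0.5133; 0.9508]  nu=[-2.3036]  x^+=[0.4525, -2.4704, -1.0484]  P^+=[0.3165 -0.3909 0.3320; -0.3909 1.6446 -0.5752; 0.3320 -0.5752 2.4020]
step 5: x^-=[0.6280, -2.6373, -0.5476]  P^-=[0.8409 -0.8751 1.1668; -0.8751 2.1654 -1.2807; 1.1668 -1.2807 3.7069]  S=[1.3993]  K=[0.6072; -0.5375; 0.9716]  nu=[-1.6086]  x^+=[-0.3488, -1.7726, -2.1105]  P^+=[0.3250 -0.4184 0.3413; -0.4184 1.7612 -0.5499; 0.3413 -0.5499 2.3860]

innov = [-1.6086]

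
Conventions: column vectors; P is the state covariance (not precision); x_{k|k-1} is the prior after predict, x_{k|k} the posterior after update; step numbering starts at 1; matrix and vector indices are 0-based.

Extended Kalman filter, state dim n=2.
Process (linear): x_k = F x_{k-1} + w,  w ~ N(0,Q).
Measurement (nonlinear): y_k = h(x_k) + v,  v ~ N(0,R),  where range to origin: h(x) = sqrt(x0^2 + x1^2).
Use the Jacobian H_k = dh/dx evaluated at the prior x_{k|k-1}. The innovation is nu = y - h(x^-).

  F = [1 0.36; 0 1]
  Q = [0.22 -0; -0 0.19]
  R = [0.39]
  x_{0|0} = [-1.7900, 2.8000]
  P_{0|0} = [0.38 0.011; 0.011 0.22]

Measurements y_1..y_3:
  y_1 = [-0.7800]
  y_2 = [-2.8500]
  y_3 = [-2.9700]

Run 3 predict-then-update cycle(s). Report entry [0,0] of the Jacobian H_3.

H_jac[0,0] = -0.8069

step 1: x^-=[-0.7820, 2.8000]  P^-=[0.6364 0.0902; 0.0902 0.4100]  H_jac=[-0.2690 0.9631]  S=[0.7696]  K=[-0.1096; 0.4816]  nu=[-3.6872]  x^+=[-0.3780, 1.0244]  P^+=[0.6272 0.1308; 0.1308 0.2315]
step 2: x^-=[-0.0093, 1.0244]  P^-=[0.9714 0.2142; 0.2142 0.4215]  H_jac=[-0.0090 1.0000]  S=[0.8077]  K=[0.2543; 0.5195]  nu=[-3.8745]  x^+=[-0.9944, -0.9882]  P^+=[0.9192 0.1075; 0.1075 0.2036]
step 3: x^-=[-1.3502, -0.9882]  P^-=[1.2429 0.1808; 0.1808 0.3936]  H_jac=[-0.8069 -0.5906]  S=[1.5089]  K=[-0.7354; -0.2507]  nu=[-4.6432]  x^+=[2.0646, 0.1759]  P^+=[0.4268 -0.0975; -0.0975 0.2987]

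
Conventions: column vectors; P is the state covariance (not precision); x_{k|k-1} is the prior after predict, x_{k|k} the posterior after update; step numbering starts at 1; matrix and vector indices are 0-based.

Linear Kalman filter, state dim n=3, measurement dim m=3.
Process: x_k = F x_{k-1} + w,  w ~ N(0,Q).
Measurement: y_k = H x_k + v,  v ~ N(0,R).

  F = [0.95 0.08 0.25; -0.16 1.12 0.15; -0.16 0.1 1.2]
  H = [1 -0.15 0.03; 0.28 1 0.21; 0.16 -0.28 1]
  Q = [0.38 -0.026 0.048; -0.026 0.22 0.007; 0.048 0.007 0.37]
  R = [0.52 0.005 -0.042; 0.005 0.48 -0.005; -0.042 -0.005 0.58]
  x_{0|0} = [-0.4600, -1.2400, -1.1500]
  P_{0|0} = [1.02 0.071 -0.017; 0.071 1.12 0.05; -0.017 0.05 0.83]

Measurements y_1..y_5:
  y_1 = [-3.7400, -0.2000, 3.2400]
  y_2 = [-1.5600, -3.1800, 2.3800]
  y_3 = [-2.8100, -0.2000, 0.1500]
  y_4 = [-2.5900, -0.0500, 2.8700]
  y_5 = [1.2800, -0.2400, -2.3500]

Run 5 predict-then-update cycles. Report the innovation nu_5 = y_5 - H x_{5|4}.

innov = [2.7710, -1.5258, -5.5005]

step 1: x^-=[-0.8237, -1.4877, -1.4304]  P^-=[1.3643 0.0379 0.1441; 0.0379 1.6619 0.3657; 0.1441 0.3657 1.6188]  S=[1.9171 0.2152 0.3700; 0.2152 2.5120 0.3232; 0.3700 0.3232 2.2019]  K=[0.6928 0.1165 0.0262; -0.1625 0.7260 -0.1217; -0.0839 0.2165 0.6815]  nu=[-3.0965, 1.8187, 4.3856]  x^+=[-2.6420, -0.1981, 2.2118]  P^+=[0.3584 -0.0246 -0.0787; -0.0246 0.3480 0.0340; -0.0787 0.0340 0.4198]
step 2: x^-=[-1.9727, 0.5326, 3.0571]  P^-=[0.6922 -0.0575 0.0378; -0.0575 0.6992 0.1987; 0.0378 0.1987 1.0263]  S=[1.2466 0.0532 0.1529; 0.0532 1.3343 0.2399; 0.1529 0.2399 1.5848]  K=[0.5550 0.0790 0.0384; -0.1403 0.5623 -0.0756; -0.0503 0.2145 0.5887]  nu=[0.4009, -3.8022, -0.2123]  x^+=[-2.0589, -1.6457, 2.0964]  P^+=[0.2849 -0.0277 -0.0548; -0.0277 0.2692 0.0391; -0.0548 0.0391 0.3622]
step 3: x^-=[-1.5635, -1.1994, 2.6805]  P^-=[0.6328 -0.0550 0.0577; -0.0550 0.5988 0.1799; 0.0577 0.1799 0.9328]  S=[1.1854 0.0579 0.1585; 0.0579 1.2211 0.2345; 0.1585 0.2345 1.4986]  K=[0.5321 0.0755 0.0482; -0.1345 0.5278 -0.0660; -0.0366 0.2142 0.5654]  nu=[-1.5068, 0.8742, -2.6162]  x^+=[-2.4254, -0.3625, 1.4438]  P^+=[0.2722 -0.0279 -0.0461; -0.0279 0.2524 0.0398; -0.0461 0.0398 0.3469]
step 4: x^-=[-1.9721, 0.1986, 2.0843]  P^-=[0.6244 -0.0542 0.0645; -0.0542 0.5770 0.1742; 0.0645 0.1742 0.9072]  S=[1.1768 0.0610 0.1630; 0.0610 1.1964 0.2317; 0.1630 0.2317 1.4764]  K=[0.5281 0.0753 0.0515; -0.1331 0.5194 -0.0641; -0.0327 0.2135 0.5585]  nu=[-0.6506, -0.1342, 1.1568]  x^+=[-2.2663, 0.1414, 2.7231]  P^+=[0.2700 -0.0279 -0.0437; -0.0279 0.2484 0.0398; -0.0437 0.0398 0.3424]
step 5: x^-=[-1.4609, 0.9295, 3.6445]  P^-=[0.6232 -0.0541 0.0661; -0.0541 0.5717 0.1724; 0.0661 0.1724 0.8997]  S=[1.1756 0.0618 0.1643; 0.0618 1.1901 0.2304; 0.1643 0.2304 1.4699]  K=[0.5275 0.0753 0.0524; -0.1328 0.5173 -0.0637; -0.0318 0.2131 0.5566]  nu=[2.7710, -1.5258, -5.5005]  x^+=[-0.4022, 0.1227, 0.1699]  P^+=[0.2696 -0.0279 -0.0431; -0.0279 0.2474 0.0398; -0.0431 0.0398 0.3411]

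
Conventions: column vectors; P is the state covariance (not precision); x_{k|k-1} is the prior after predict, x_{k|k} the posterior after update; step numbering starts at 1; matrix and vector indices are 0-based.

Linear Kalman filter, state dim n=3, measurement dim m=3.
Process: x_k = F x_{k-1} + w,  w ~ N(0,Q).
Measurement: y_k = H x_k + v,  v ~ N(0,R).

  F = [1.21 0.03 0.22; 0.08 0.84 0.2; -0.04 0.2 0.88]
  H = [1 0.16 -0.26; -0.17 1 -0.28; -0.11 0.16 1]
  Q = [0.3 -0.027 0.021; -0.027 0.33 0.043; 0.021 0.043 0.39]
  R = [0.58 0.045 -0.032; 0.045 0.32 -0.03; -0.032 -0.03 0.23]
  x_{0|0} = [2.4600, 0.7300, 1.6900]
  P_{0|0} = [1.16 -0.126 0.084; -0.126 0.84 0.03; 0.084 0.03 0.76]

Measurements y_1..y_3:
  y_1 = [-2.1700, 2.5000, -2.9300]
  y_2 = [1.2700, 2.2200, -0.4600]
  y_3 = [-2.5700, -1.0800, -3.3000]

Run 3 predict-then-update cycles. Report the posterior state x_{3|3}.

step 1: x^-=[3.3703, 1.1480, 1.5348]  P^-=[2.0719 0.0391 0.1775; 0.0391 0.9564 0.3450; 0.1775 0.3450 1.0207]  S=[2.6368 -0.1889 -0.2718; -0.1889 1.2267 0.1755; -0.2718 0.1755 1.3702]  K=[0.7715 -0.1979 0.1462; 0.1176 0.6710 0.2977; 0.0637 -0.0801 0.7938]  nu=[-5.3249, 2.3547, -4.2777]  x^+=[-1.8291, 0.8282, -2.3887]  P^+=[0.4389 0.0567 0.0541; 0.0567 0.2249 0.0148; 0.0541 0.0148 0.1865]
step 2: x^-=[-2.7139, 0.0716, -1.8633]  P^-=[0.9849 0.1040 0.1090; 0.1040 0.5133 0.1261; 0.1090 0.1261 0.5446]  S=[1.5809 0.0364 -0.1269; 0.0364 0.8088 0.0091; -0.1269 0.0091 0.8124]  K=[0.6286 -0.1458 0.1212; 0.1043 0.5616 0.2523; 0.0490 -0.0654 0.6889]  nu=[3.4880, 1.1653, 1.0933]  x^+=[-0.5586, 1.3657, -1.0156]  P^+=[0.3573 0.0509 0.0433; 0.0509 0.1892 0.0132; 0.0433 0.0132 0.1615]
step 3: x^-=[-0.8583, 0.8994, -0.5983]  P^-=[0.8580 0.0850 0.0950; 0.0850 0.4849 0.1141; 0.0950 0.1141 0.5240]  S=[1.4542 0.0404 -0.1269; 0.0404 0.7870 0.0010; -0.1269 0.0010 0.7894]  K=[0.5963 -0.1419 0.1140; 0.0975 0.5518 0.2460; 0.0454 -0.0652 0.6810]  nu=[-2.0111, -2.2928, -2.9400]  x^+=[-2.0676, -1.2851, -2.5425]  P^+=[0.3390 0.0472 0.0411; 0.0472 0.1851 0.0125; 0.0411 0.0125 0.1597]

x_post = [-2.0676, -1.2851, -2.5425]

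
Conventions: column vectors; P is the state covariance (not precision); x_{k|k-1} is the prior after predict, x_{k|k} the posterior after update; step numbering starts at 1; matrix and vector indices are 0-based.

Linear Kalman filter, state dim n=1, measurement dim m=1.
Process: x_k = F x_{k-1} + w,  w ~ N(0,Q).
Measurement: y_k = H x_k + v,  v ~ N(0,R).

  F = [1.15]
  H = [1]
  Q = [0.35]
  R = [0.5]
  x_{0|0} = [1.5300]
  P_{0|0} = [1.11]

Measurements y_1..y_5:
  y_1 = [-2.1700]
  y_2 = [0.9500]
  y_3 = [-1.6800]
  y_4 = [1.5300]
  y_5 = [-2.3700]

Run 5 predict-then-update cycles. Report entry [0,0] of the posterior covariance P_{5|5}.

step 1: x^-=[1.7595]  P^-=[1.8180]  S=[2.3180]  K=[0.7843]  nu=[-3.9295]  x^+=[-1.3224]  P^+=[0.3921]
step 2: x^-=[-1.5207]  P^-=[0.8686]  S=[1.3686]  K=[0.6347]  nu=[2.4707]  x^+=[0.0474]  P^+=[0.3173]
step 3: x^-=[0.0545]  P^-=[0.7697]  S=[1.2697]  K=[0.6062]  nu=[-1.7345]  x^+=[-0.9970]  P^+=[0.3031]
step 4: x^-=[-1.1465]  P^-=[0.7508]  S=[1.2508]  K=[0.6003]  nu=[2.6765]  x^+=[0.4601]  P^+=[0.3001]
step 5: x^-=[0.5291]  P^-=[0.7469]  S=[1.2469]  K=[0.5990]  nu=[-2.8991]  x^+=[-1.2075]  P^+=[0.2995]

P_post[0,0] = 0.2995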